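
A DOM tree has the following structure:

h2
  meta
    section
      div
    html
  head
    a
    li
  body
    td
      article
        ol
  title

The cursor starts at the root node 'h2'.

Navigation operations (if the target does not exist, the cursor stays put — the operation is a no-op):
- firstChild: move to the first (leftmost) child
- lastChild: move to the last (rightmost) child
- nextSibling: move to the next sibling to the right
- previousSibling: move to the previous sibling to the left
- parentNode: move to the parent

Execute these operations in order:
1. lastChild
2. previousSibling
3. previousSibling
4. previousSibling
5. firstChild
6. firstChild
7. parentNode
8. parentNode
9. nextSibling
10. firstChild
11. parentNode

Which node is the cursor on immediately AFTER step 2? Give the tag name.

Answer: body

Derivation:
After 1 (lastChild): title
After 2 (previousSibling): body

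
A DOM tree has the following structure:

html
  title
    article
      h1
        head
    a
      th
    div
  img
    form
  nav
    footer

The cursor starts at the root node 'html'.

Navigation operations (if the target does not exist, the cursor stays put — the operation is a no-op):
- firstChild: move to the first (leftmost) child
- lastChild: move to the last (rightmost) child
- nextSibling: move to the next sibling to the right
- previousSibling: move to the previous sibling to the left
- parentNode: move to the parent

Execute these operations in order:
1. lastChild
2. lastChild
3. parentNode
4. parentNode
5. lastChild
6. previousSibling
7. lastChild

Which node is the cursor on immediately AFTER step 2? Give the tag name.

Answer: footer

Derivation:
After 1 (lastChild): nav
After 2 (lastChild): footer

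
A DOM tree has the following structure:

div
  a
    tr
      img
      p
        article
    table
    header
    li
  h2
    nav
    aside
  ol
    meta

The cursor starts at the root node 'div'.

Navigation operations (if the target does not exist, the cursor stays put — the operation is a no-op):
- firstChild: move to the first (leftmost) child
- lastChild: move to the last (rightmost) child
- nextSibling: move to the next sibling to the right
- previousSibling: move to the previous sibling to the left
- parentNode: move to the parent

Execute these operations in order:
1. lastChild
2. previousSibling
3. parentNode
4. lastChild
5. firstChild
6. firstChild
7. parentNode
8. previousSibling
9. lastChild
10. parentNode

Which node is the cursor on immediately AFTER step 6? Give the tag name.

After 1 (lastChild): ol
After 2 (previousSibling): h2
After 3 (parentNode): div
After 4 (lastChild): ol
After 5 (firstChild): meta
After 6 (firstChild): meta (no-op, stayed)

Answer: meta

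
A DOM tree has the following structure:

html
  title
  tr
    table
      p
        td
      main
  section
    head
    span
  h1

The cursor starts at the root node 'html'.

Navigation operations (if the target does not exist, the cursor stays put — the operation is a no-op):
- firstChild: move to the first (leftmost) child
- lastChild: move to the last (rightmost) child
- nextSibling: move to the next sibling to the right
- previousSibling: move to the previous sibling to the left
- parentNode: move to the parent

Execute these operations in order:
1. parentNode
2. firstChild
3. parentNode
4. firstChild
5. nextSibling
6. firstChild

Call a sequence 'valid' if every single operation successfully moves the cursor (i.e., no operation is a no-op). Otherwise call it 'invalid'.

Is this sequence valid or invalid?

After 1 (parentNode): html (no-op, stayed)
After 2 (firstChild): title
After 3 (parentNode): html
After 4 (firstChild): title
After 5 (nextSibling): tr
After 6 (firstChild): table

Answer: invalid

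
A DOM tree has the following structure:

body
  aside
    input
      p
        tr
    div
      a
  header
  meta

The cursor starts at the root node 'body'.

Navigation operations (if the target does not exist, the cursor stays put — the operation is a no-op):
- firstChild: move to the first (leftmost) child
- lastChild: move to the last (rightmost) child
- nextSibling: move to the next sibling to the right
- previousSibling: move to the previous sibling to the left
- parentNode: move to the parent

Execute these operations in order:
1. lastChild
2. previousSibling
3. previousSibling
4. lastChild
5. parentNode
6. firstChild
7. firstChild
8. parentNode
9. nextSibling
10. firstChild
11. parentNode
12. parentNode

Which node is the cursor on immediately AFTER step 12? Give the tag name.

Answer: aside

Derivation:
After 1 (lastChild): meta
After 2 (previousSibling): header
After 3 (previousSibling): aside
After 4 (lastChild): div
After 5 (parentNode): aside
After 6 (firstChild): input
After 7 (firstChild): p
After 8 (parentNode): input
After 9 (nextSibling): div
After 10 (firstChild): a
After 11 (parentNode): div
After 12 (parentNode): aside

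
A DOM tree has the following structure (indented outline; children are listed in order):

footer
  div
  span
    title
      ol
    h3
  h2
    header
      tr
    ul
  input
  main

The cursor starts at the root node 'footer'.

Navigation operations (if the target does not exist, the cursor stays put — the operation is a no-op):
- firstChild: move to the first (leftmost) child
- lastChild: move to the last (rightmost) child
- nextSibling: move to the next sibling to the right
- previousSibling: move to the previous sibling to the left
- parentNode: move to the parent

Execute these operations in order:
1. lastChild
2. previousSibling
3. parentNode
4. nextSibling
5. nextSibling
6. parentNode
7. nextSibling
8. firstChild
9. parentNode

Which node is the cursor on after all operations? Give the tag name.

After 1 (lastChild): main
After 2 (previousSibling): input
After 3 (parentNode): footer
After 4 (nextSibling): footer (no-op, stayed)
After 5 (nextSibling): footer (no-op, stayed)
After 6 (parentNode): footer (no-op, stayed)
After 7 (nextSibling): footer (no-op, stayed)
After 8 (firstChild): div
After 9 (parentNode): footer

Answer: footer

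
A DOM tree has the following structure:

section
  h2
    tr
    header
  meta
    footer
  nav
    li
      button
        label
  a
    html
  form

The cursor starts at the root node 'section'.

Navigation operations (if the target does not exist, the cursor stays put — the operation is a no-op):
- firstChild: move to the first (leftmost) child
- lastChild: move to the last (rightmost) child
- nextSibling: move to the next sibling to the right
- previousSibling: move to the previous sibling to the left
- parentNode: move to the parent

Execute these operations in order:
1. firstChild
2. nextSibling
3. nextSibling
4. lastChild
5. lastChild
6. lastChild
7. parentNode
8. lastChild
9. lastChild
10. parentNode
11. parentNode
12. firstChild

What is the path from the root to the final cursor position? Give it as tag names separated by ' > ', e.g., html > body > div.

Answer: section > nav > li > button

Derivation:
After 1 (firstChild): h2
After 2 (nextSibling): meta
After 3 (nextSibling): nav
After 4 (lastChild): li
After 5 (lastChild): button
After 6 (lastChild): label
After 7 (parentNode): button
After 8 (lastChild): label
After 9 (lastChild): label (no-op, stayed)
After 10 (parentNode): button
After 11 (parentNode): li
After 12 (firstChild): button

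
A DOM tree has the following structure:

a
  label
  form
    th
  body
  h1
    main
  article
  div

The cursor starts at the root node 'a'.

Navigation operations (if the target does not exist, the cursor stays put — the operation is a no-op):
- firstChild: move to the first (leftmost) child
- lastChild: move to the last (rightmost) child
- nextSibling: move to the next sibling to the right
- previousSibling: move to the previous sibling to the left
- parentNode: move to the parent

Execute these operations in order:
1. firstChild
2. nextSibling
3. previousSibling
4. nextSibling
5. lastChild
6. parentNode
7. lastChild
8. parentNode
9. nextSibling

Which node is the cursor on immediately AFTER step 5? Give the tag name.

After 1 (firstChild): label
After 2 (nextSibling): form
After 3 (previousSibling): label
After 4 (nextSibling): form
After 5 (lastChild): th

Answer: th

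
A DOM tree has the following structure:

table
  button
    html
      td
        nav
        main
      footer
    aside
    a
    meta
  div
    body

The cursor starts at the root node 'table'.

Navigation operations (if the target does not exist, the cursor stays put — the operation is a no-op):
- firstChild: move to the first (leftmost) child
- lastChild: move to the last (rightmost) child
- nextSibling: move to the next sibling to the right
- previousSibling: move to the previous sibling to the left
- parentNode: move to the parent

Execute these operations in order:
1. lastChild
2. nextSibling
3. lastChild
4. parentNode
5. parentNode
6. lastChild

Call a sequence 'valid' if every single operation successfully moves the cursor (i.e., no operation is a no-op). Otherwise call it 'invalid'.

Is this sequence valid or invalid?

Answer: invalid

Derivation:
After 1 (lastChild): div
After 2 (nextSibling): div (no-op, stayed)
After 3 (lastChild): body
After 4 (parentNode): div
After 5 (parentNode): table
After 6 (lastChild): div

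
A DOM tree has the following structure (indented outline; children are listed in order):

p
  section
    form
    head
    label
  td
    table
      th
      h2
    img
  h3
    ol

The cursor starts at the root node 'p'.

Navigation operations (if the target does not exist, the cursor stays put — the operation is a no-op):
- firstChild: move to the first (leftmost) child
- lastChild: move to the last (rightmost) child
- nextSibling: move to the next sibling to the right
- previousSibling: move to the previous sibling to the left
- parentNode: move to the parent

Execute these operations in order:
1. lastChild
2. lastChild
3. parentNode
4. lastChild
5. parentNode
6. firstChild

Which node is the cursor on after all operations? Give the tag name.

After 1 (lastChild): h3
After 2 (lastChild): ol
After 3 (parentNode): h3
After 4 (lastChild): ol
After 5 (parentNode): h3
After 6 (firstChild): ol

Answer: ol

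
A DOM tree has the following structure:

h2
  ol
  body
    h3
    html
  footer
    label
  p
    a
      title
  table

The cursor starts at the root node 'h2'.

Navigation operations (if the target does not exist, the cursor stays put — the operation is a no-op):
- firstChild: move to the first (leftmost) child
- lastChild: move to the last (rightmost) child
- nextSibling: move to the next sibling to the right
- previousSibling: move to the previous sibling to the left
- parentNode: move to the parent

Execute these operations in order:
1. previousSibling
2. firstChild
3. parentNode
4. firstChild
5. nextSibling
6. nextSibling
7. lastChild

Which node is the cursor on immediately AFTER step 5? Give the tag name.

Answer: body

Derivation:
After 1 (previousSibling): h2 (no-op, stayed)
After 2 (firstChild): ol
After 3 (parentNode): h2
After 4 (firstChild): ol
After 5 (nextSibling): body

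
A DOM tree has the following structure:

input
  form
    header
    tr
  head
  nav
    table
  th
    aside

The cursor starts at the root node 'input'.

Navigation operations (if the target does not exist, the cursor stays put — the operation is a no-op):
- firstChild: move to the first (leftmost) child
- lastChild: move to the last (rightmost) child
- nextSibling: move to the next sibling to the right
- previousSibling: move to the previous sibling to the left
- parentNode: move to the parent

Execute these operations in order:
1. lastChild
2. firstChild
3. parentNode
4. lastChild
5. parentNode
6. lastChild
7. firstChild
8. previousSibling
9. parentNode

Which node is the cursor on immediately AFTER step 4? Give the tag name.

Answer: aside

Derivation:
After 1 (lastChild): th
After 2 (firstChild): aside
After 3 (parentNode): th
After 4 (lastChild): aside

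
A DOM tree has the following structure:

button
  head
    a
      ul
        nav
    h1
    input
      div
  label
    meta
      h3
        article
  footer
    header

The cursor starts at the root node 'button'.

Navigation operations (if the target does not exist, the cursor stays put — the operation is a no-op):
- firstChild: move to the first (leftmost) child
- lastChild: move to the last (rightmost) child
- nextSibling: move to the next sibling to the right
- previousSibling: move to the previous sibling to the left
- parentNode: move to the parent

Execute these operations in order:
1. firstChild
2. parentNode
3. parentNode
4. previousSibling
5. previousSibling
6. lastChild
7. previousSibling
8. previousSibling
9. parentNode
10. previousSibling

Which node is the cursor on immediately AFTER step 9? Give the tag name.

After 1 (firstChild): head
After 2 (parentNode): button
After 3 (parentNode): button (no-op, stayed)
After 4 (previousSibling): button (no-op, stayed)
After 5 (previousSibling): button (no-op, stayed)
After 6 (lastChild): footer
After 7 (previousSibling): label
After 8 (previousSibling): head
After 9 (parentNode): button

Answer: button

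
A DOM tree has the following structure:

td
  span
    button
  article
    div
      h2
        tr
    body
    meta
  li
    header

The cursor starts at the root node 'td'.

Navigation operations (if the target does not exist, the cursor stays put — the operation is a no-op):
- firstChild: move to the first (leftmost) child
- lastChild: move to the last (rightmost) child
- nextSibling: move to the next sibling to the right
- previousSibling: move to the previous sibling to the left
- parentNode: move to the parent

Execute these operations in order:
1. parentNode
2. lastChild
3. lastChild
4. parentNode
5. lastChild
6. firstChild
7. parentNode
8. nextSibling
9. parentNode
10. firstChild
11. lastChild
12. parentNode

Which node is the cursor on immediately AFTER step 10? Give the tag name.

Answer: span

Derivation:
After 1 (parentNode): td (no-op, stayed)
After 2 (lastChild): li
After 3 (lastChild): header
After 4 (parentNode): li
After 5 (lastChild): header
After 6 (firstChild): header (no-op, stayed)
After 7 (parentNode): li
After 8 (nextSibling): li (no-op, stayed)
After 9 (parentNode): td
After 10 (firstChild): span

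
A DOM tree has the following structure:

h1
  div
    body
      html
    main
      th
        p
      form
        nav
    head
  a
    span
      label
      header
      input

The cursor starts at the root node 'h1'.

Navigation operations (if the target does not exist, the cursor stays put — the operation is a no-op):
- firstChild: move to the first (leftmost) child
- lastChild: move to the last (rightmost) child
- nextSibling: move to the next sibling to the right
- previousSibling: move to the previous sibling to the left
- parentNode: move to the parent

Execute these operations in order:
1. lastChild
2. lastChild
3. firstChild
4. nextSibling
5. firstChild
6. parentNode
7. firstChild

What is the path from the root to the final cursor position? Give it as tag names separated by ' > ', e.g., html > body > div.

After 1 (lastChild): a
After 2 (lastChild): span
After 3 (firstChild): label
After 4 (nextSibling): header
After 5 (firstChild): header (no-op, stayed)
After 6 (parentNode): span
After 7 (firstChild): label

Answer: h1 > a > span > label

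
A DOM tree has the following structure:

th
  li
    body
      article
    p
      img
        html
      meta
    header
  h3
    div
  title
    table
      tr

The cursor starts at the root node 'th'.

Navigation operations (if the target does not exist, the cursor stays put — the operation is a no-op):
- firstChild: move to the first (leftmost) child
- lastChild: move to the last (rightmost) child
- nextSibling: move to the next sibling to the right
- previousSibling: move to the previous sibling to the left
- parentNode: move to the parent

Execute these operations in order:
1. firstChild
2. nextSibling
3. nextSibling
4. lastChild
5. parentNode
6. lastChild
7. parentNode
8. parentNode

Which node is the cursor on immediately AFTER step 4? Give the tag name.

After 1 (firstChild): li
After 2 (nextSibling): h3
After 3 (nextSibling): title
After 4 (lastChild): table

Answer: table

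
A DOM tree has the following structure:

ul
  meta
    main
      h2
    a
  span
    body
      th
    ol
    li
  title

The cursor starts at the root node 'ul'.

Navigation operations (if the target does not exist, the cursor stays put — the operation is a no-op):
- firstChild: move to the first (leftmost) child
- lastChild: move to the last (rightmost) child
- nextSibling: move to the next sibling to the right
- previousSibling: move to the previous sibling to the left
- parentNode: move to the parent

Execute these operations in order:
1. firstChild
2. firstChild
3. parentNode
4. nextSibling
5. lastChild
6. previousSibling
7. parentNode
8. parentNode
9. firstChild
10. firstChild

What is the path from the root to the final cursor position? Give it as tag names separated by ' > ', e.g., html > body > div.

After 1 (firstChild): meta
After 2 (firstChild): main
After 3 (parentNode): meta
After 4 (nextSibling): span
After 5 (lastChild): li
After 6 (previousSibling): ol
After 7 (parentNode): span
After 8 (parentNode): ul
After 9 (firstChild): meta
After 10 (firstChild): main

Answer: ul > meta > main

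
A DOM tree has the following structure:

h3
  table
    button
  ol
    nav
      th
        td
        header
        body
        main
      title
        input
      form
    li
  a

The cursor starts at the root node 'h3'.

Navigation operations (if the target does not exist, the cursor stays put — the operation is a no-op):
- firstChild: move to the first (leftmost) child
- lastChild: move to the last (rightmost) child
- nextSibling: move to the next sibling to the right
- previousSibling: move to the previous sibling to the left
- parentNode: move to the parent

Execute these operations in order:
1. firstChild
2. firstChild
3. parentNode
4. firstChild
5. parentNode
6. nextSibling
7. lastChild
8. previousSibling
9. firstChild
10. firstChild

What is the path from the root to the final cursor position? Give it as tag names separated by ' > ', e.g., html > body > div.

After 1 (firstChild): table
After 2 (firstChild): button
After 3 (parentNode): table
After 4 (firstChild): button
After 5 (parentNode): table
After 6 (nextSibling): ol
After 7 (lastChild): li
After 8 (previousSibling): nav
After 9 (firstChild): th
After 10 (firstChild): td

Answer: h3 > ol > nav > th > td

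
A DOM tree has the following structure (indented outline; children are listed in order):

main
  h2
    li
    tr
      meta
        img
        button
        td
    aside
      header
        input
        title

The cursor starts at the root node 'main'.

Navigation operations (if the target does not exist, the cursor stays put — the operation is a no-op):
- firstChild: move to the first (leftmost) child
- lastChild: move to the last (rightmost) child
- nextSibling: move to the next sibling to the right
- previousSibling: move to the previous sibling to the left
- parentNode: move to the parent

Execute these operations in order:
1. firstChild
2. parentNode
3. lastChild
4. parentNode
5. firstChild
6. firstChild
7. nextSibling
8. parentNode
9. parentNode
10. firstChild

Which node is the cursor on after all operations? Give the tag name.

Answer: h2

Derivation:
After 1 (firstChild): h2
After 2 (parentNode): main
After 3 (lastChild): h2
After 4 (parentNode): main
After 5 (firstChild): h2
After 6 (firstChild): li
After 7 (nextSibling): tr
After 8 (parentNode): h2
After 9 (parentNode): main
After 10 (firstChild): h2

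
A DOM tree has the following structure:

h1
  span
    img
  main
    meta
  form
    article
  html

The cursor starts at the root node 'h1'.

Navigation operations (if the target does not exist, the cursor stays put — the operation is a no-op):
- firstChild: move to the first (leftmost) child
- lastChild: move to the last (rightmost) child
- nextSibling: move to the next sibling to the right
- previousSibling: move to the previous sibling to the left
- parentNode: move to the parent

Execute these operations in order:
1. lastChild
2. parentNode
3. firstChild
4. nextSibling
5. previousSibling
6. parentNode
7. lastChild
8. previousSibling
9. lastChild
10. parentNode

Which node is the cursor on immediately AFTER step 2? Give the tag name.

After 1 (lastChild): html
After 2 (parentNode): h1

Answer: h1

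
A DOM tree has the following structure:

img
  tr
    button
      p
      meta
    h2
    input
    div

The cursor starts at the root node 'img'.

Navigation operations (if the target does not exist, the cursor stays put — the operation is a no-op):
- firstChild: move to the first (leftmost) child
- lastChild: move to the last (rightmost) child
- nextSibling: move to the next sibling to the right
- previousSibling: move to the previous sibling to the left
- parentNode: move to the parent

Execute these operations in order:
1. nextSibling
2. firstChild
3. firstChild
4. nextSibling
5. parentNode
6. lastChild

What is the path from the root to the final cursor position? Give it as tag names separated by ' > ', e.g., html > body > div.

After 1 (nextSibling): img (no-op, stayed)
After 2 (firstChild): tr
After 3 (firstChild): button
After 4 (nextSibling): h2
After 5 (parentNode): tr
After 6 (lastChild): div

Answer: img > tr > div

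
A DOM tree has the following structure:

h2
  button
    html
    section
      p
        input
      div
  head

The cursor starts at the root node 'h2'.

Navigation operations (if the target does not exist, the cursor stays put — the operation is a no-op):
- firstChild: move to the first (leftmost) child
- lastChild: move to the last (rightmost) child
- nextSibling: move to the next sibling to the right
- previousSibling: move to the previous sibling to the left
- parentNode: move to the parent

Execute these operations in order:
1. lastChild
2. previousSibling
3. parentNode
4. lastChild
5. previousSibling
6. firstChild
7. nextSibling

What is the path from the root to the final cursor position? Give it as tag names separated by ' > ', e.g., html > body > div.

After 1 (lastChild): head
After 2 (previousSibling): button
After 3 (parentNode): h2
After 4 (lastChild): head
After 5 (previousSibling): button
After 6 (firstChild): html
After 7 (nextSibling): section

Answer: h2 > button > section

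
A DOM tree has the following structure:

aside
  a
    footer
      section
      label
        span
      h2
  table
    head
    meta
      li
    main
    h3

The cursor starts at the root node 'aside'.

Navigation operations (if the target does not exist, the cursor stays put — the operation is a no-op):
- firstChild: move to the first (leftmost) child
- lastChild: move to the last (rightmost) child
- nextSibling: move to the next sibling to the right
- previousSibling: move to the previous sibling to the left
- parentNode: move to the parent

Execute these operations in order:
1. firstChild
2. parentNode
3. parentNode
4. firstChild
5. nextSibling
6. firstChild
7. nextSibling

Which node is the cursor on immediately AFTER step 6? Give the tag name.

After 1 (firstChild): a
After 2 (parentNode): aside
After 3 (parentNode): aside (no-op, stayed)
After 4 (firstChild): a
After 5 (nextSibling): table
After 6 (firstChild): head

Answer: head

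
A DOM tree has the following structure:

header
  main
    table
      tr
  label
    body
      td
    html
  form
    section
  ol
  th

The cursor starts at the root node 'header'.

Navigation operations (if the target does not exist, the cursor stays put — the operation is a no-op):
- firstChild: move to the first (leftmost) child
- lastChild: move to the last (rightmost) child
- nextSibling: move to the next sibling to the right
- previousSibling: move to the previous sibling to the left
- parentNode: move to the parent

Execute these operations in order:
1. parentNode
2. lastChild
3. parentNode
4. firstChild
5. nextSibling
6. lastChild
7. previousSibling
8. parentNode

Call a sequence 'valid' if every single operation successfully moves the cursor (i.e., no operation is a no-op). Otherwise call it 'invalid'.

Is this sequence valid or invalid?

After 1 (parentNode): header (no-op, stayed)
After 2 (lastChild): th
After 3 (parentNode): header
After 4 (firstChild): main
After 5 (nextSibling): label
After 6 (lastChild): html
After 7 (previousSibling): body
After 8 (parentNode): label

Answer: invalid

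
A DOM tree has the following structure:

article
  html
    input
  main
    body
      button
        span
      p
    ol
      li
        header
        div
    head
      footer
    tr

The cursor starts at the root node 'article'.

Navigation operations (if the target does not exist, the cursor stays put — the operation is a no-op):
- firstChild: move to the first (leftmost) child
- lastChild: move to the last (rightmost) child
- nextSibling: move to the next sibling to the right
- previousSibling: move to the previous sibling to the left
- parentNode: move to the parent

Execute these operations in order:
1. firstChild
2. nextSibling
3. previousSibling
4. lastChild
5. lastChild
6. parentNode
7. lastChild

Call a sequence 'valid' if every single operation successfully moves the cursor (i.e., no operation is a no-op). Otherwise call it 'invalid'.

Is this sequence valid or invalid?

After 1 (firstChild): html
After 2 (nextSibling): main
After 3 (previousSibling): html
After 4 (lastChild): input
After 5 (lastChild): input (no-op, stayed)
After 6 (parentNode): html
After 7 (lastChild): input

Answer: invalid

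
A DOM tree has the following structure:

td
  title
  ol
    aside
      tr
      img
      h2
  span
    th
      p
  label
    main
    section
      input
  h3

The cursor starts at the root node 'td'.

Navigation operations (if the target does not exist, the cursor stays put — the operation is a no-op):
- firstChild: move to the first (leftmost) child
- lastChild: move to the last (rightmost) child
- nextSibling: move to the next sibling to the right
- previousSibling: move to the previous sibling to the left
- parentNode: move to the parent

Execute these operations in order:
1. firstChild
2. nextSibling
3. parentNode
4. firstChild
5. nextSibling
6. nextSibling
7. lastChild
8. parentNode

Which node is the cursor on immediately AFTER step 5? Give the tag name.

After 1 (firstChild): title
After 2 (nextSibling): ol
After 3 (parentNode): td
After 4 (firstChild): title
After 5 (nextSibling): ol

Answer: ol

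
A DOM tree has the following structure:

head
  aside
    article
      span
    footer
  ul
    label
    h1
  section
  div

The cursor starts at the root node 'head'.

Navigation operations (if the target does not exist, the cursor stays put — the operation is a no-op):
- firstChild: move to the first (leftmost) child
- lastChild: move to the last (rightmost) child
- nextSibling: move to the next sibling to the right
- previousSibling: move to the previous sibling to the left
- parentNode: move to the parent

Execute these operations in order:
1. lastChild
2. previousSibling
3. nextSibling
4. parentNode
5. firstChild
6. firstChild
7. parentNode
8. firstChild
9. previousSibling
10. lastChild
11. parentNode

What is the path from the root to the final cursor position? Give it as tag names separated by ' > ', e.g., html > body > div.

After 1 (lastChild): div
After 2 (previousSibling): section
After 3 (nextSibling): div
After 4 (parentNode): head
After 5 (firstChild): aside
After 6 (firstChild): article
After 7 (parentNode): aside
After 8 (firstChild): article
After 9 (previousSibling): article (no-op, stayed)
After 10 (lastChild): span
After 11 (parentNode): article

Answer: head > aside > article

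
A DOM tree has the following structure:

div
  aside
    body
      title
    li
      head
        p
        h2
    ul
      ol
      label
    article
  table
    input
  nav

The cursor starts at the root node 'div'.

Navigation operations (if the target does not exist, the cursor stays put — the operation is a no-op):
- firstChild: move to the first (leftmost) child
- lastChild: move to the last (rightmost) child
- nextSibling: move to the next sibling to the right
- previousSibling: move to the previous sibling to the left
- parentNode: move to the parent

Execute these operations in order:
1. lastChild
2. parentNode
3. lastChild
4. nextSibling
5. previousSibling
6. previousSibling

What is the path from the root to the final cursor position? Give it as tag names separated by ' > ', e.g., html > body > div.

Answer: div > aside

Derivation:
After 1 (lastChild): nav
After 2 (parentNode): div
After 3 (lastChild): nav
After 4 (nextSibling): nav (no-op, stayed)
After 5 (previousSibling): table
After 6 (previousSibling): aside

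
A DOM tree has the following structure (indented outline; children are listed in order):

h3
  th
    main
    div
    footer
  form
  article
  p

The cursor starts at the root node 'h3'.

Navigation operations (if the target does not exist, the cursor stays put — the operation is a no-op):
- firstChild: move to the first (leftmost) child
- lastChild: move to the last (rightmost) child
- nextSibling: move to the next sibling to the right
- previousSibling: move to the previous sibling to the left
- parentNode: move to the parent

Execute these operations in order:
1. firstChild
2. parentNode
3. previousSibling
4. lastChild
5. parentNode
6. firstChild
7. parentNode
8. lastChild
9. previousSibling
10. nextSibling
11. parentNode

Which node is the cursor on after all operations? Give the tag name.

After 1 (firstChild): th
After 2 (parentNode): h3
After 3 (previousSibling): h3 (no-op, stayed)
After 4 (lastChild): p
After 5 (parentNode): h3
After 6 (firstChild): th
After 7 (parentNode): h3
After 8 (lastChild): p
After 9 (previousSibling): article
After 10 (nextSibling): p
After 11 (parentNode): h3

Answer: h3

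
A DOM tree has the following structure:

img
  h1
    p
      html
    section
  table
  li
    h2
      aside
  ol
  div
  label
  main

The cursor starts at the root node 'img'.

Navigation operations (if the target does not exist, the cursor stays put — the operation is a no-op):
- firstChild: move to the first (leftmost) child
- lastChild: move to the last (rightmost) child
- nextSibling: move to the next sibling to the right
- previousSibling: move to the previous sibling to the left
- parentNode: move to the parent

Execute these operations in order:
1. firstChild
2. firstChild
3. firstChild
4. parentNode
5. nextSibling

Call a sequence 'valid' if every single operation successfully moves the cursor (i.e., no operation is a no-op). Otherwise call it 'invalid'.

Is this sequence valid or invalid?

Answer: valid

Derivation:
After 1 (firstChild): h1
After 2 (firstChild): p
After 3 (firstChild): html
After 4 (parentNode): p
After 5 (nextSibling): section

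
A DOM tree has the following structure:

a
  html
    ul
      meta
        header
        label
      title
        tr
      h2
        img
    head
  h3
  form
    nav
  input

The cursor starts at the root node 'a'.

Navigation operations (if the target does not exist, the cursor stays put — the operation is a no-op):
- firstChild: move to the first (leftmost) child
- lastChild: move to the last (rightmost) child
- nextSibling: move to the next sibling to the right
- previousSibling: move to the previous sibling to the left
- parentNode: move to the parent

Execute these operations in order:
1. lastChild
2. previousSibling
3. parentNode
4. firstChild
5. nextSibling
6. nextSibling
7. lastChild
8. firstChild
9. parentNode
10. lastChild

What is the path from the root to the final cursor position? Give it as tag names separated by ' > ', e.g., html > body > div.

Answer: a > form > nav

Derivation:
After 1 (lastChild): input
After 2 (previousSibling): form
After 3 (parentNode): a
After 4 (firstChild): html
After 5 (nextSibling): h3
After 6 (nextSibling): form
After 7 (lastChild): nav
After 8 (firstChild): nav (no-op, stayed)
After 9 (parentNode): form
After 10 (lastChild): nav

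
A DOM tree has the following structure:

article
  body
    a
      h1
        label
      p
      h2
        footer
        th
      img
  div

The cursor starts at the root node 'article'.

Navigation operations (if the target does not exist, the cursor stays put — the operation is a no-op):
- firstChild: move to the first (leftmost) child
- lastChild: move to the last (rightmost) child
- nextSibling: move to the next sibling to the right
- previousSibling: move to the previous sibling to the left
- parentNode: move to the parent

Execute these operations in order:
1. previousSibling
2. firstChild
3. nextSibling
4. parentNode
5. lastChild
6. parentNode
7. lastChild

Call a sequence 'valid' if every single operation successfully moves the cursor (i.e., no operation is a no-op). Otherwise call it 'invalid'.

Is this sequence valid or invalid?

After 1 (previousSibling): article (no-op, stayed)
After 2 (firstChild): body
After 3 (nextSibling): div
After 4 (parentNode): article
After 5 (lastChild): div
After 6 (parentNode): article
After 7 (lastChild): div

Answer: invalid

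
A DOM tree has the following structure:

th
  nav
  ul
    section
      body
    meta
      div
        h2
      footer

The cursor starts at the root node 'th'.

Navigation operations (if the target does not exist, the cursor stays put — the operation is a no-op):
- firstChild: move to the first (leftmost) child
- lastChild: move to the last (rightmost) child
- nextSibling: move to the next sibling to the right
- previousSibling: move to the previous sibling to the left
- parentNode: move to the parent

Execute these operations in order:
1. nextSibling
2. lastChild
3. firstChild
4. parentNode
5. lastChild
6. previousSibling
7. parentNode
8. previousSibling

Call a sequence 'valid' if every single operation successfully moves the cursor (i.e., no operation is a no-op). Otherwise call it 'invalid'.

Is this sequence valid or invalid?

After 1 (nextSibling): th (no-op, stayed)
After 2 (lastChild): ul
After 3 (firstChild): section
After 4 (parentNode): ul
After 5 (lastChild): meta
After 6 (previousSibling): section
After 7 (parentNode): ul
After 8 (previousSibling): nav

Answer: invalid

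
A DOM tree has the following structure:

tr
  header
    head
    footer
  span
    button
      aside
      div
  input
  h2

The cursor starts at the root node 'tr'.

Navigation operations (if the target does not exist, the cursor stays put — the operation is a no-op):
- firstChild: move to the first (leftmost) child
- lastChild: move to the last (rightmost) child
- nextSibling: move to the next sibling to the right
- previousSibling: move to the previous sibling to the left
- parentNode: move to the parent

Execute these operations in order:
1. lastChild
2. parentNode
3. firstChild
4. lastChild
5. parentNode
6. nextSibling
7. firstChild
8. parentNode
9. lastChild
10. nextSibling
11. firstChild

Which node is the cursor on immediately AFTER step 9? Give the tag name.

After 1 (lastChild): h2
After 2 (parentNode): tr
After 3 (firstChild): header
After 4 (lastChild): footer
After 5 (parentNode): header
After 6 (nextSibling): span
After 7 (firstChild): button
After 8 (parentNode): span
After 9 (lastChild): button

Answer: button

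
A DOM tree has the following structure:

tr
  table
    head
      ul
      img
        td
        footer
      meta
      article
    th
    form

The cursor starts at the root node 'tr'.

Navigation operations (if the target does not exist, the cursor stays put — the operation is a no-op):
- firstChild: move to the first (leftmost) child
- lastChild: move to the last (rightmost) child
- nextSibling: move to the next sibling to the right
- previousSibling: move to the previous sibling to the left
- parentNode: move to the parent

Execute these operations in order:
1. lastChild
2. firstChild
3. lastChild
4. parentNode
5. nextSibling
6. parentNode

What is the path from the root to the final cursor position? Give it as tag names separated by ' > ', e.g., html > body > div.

Answer: tr > table

Derivation:
After 1 (lastChild): table
After 2 (firstChild): head
After 3 (lastChild): article
After 4 (parentNode): head
After 5 (nextSibling): th
After 6 (parentNode): table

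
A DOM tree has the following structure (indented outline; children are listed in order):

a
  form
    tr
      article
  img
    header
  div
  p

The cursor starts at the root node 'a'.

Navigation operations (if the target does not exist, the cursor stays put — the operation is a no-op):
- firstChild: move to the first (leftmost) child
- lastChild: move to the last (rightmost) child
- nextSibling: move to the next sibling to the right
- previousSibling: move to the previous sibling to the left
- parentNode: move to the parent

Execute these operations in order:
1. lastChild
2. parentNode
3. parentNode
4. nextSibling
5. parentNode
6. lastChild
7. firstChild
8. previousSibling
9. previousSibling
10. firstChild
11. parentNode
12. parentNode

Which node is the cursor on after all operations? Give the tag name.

After 1 (lastChild): p
After 2 (parentNode): a
After 3 (parentNode): a (no-op, stayed)
After 4 (nextSibling): a (no-op, stayed)
After 5 (parentNode): a (no-op, stayed)
After 6 (lastChild): p
After 7 (firstChild): p (no-op, stayed)
After 8 (previousSibling): div
After 9 (previousSibling): img
After 10 (firstChild): header
After 11 (parentNode): img
After 12 (parentNode): a

Answer: a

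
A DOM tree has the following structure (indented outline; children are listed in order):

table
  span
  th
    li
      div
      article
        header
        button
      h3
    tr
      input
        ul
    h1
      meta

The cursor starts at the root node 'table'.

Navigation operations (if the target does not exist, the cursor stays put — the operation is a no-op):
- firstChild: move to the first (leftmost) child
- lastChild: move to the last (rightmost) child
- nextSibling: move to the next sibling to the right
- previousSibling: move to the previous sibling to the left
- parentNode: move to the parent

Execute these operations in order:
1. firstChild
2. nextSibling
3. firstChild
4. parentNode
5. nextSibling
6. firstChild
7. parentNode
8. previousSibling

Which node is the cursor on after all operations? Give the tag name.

After 1 (firstChild): span
After 2 (nextSibling): th
After 3 (firstChild): li
After 4 (parentNode): th
After 5 (nextSibling): th (no-op, stayed)
After 6 (firstChild): li
After 7 (parentNode): th
After 8 (previousSibling): span

Answer: span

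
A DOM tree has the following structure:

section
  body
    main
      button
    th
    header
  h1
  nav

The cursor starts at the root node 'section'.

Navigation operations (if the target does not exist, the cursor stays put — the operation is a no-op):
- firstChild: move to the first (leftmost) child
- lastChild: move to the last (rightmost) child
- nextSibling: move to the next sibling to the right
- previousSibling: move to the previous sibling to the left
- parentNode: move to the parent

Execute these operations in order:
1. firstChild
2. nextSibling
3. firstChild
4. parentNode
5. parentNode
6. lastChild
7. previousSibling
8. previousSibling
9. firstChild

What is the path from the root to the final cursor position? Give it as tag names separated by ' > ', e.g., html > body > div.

Answer: section > body > main

Derivation:
After 1 (firstChild): body
After 2 (nextSibling): h1
After 3 (firstChild): h1 (no-op, stayed)
After 4 (parentNode): section
After 5 (parentNode): section (no-op, stayed)
After 6 (lastChild): nav
After 7 (previousSibling): h1
After 8 (previousSibling): body
After 9 (firstChild): main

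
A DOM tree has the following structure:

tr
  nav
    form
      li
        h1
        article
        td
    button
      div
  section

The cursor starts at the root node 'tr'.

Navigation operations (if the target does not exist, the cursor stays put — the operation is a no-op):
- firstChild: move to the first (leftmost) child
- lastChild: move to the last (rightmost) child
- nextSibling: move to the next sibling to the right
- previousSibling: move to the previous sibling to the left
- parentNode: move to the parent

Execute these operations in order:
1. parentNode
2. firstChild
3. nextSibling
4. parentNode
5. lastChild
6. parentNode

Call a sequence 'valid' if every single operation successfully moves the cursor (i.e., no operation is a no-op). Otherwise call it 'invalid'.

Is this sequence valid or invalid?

After 1 (parentNode): tr (no-op, stayed)
After 2 (firstChild): nav
After 3 (nextSibling): section
After 4 (parentNode): tr
After 5 (lastChild): section
After 6 (parentNode): tr

Answer: invalid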